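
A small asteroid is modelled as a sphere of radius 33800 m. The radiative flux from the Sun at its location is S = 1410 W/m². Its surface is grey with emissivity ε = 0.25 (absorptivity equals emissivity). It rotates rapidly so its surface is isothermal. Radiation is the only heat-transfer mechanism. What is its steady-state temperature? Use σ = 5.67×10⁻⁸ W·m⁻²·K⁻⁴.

At equilibrium, absorbed power = emitted power.
Absorbing cross-section = πr² = 3.589×10⁹ m²; emitting surface = 4πr² = 1.436×10¹⁰ m² (ratio 4).
εS·A_cross = εσ·A_surf·T⁴  ⇒  T⁴ = S/(4σ)   (ε cancels).
T⁴ = 1410/(4·5.67×10⁻⁸) = 6.217×10⁹ K⁴.
T = (6.217×10⁹)^(1/4).

T ≈ 281 K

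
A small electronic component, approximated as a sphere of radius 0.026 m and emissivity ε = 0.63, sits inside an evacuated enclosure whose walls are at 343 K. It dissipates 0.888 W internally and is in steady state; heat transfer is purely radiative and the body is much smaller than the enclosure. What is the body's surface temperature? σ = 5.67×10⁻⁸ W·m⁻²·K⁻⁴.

T ≈ 360 K

For a small grey body in a large enclosure, net radiated power = εσA(T⁴ − T_w⁴).
Steady state: P = εσA(T⁴ − T_w⁴) with A = 4πr² = 0.008495 m².
T⁴ = P/(εσA) + T_w⁴ = 0.888/(0.63·5.67×10⁻⁸·0.008495) + (343)⁴
    = 2.926×10⁹ + 1.384×10¹⁰ = 1.677×10¹⁰ K⁴.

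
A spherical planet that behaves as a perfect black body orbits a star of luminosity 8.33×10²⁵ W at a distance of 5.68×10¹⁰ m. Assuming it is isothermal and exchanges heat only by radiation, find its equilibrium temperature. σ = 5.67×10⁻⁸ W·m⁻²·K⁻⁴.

T ≈ 309 K

First find the stellar flux at distance d: S = L/(4πd²) = 8.33×10²⁵/(4π·(5.68×10¹⁰)²) = 2055 W/m².
For an isothermal sphere, absorbed (1−a)S·πr² = emitted σ·4πr²·T⁴, so T⁴ = (1−a)S/(4σ).
T⁴ = 1.00·2055/(4·5.67×10⁻⁸) = 9.059×10⁹ K⁴.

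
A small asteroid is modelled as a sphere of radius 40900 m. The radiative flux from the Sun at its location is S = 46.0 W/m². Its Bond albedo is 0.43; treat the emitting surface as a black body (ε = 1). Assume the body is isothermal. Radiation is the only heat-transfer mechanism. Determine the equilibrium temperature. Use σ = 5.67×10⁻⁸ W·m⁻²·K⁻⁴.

At equilibrium, absorbed power = emitted power.
Absorbing cross-section = πr² = 5.255×10⁹ m²; emitting surface = 4πr² = 2.102×10¹⁰ m² (ratio 4).
(1−a)S·A_cross = εσ·A_surf·T⁴  ⇒  T⁴ = (1−a)S/(4σ).
T⁴ = 0.570·46.0/(4·5.67×10⁻⁸) = 1.156×10⁸ K⁴.
T = (1.156×10⁸)^(1/4).

T ≈ 104 K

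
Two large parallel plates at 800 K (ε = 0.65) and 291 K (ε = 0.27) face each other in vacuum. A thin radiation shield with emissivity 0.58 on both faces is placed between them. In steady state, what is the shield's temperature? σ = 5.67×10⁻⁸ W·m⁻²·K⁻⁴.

In steady state the net flux on the hot side equals that on the cold side.
σ(T₁⁴−T_s⁴)/D₁ = σ(T_s⁴−T₂⁴)/D₂, with D₁ = 1/ε₁+1/ε_s−1 = 2.263, D₂ = 1/ε_s+1/ε₂−1 = 4.428.
Solve for T_s⁴: T_s⁴ = (D₂·T₁⁴ + D₁·T₂⁴)/(D₁+D₂) = 2.735×10¹¹ K⁴.

T_s ≈ 723 K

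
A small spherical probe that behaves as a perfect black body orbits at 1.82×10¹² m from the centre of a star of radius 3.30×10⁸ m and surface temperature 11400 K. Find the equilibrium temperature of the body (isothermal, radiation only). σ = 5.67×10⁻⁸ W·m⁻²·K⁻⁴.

T ≈ 109 K

The star's surface emits σT_*⁴; at distance d the flux is S = σT_*⁴(R_*/d)².
S = 5.67×10⁻⁸·(11400)⁴·(3.30×10⁸/1.82×10¹²)² = 31.48 W/m².
For an isothermal sphere T⁴ = (1−a)S/(4σ) = 1.388×10⁸ K⁴.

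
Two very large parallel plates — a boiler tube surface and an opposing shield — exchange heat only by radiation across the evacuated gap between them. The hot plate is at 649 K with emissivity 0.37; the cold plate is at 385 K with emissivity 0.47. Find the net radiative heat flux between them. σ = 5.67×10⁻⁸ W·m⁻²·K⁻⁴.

For two infinite grey parallel plates, q = σ(T₁⁴ − T₂⁴)/(1/ε₁ + 1/ε₂ − 1).
T₁⁴ − T₂⁴ = 1.774×10¹¹ − 2.197×10¹⁰ = 1.554×10¹¹ K⁴.
1/ε₁ + 1/ε₂ − 1 = 2.703 + 2.128 − 1 = 3.830.
q = 5.67×10⁻⁸ × 1.554×10¹¹ / 3.830.

q ≈ 2300 W/m²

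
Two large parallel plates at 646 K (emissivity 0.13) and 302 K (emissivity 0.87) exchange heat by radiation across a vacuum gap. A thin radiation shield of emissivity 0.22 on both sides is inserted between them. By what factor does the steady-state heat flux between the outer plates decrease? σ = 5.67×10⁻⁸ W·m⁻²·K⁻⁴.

factor ≈ 2.03

Without shield: q₀ = σΔ(T⁴)/(1/ε₁+1/ε₂−1) with denominator 7.842.
With shield the two gaps are in series; the resistances add: (1/ε₁+1/ε_s−1)+(1/ε_s+1/ε₂−1) = 11.24+4.695 = 15.93.
Heat-flux ratio q₀/q = 15.93/7.842.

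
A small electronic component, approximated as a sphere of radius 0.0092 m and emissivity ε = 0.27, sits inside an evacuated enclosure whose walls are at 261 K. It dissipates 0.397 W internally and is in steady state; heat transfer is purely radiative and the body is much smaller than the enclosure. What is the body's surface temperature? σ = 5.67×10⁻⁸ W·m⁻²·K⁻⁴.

For a small grey body in a large enclosure, net radiated power = εσA(T⁴ − T_w⁴).
Steady state: P = εσA(T⁴ − T_w⁴) with A = 4πr² = 0.001064 m².
T⁴ = P/(εσA) + T_w⁴ = 0.397/(0.27·5.67×10⁻⁸·0.001064) + (261)⁴
    = 2.438×10¹⁰ + 4.640×10⁹ = 2.902×10¹⁰ K⁴.

T ≈ 413 K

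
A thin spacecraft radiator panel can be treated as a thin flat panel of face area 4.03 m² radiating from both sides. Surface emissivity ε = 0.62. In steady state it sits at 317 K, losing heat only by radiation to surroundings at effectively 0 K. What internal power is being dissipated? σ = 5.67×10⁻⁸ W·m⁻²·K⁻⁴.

Steady state: P = εσA T⁴.
A = 2·4.03 = 8.060 m²; T⁴ = (317)⁴ = 1.010×10¹⁰ K⁴.
P = 0.62 × 5.67×10⁻⁸ × 8.060 × 1.010×10¹⁰.

P ≈ 2860 W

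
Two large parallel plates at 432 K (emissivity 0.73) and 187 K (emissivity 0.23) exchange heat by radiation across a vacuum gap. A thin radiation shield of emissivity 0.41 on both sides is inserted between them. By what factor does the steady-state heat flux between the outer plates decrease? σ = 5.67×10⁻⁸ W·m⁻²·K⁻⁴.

factor ≈ 1.82

Without shield: q₀ = σΔ(T⁴)/(1/ε₁+1/ε₂−1) with denominator 4.718.
With shield the two gaps are in series; the resistances add: (1/ε₁+1/ε_s−1)+(1/ε_s+1/ε₂−1) = 2.809+5.787 = 8.596.
Heat-flux ratio q₀/q = 8.596/4.718.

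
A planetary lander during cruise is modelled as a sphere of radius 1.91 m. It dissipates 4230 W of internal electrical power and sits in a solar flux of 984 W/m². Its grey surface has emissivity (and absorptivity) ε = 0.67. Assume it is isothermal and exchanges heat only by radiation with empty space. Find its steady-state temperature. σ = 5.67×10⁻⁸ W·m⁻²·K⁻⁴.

At steady state, absorbed solar power + internal power = radiated power.
Absorbed: α·S·A_cross = 0.67·984·11.46 = 7556 W (cross-section πr²).
Total input = 7556 + 4230 = 11790 W.
Radiated: εσ·A_surf·T⁴ with A_surf = 4πr² = 45.84 m².
T⁴ = 11790/(0.67·5.67×10⁻⁸·45.84) = 6.768×10⁹ K⁴.

T ≈ 287 K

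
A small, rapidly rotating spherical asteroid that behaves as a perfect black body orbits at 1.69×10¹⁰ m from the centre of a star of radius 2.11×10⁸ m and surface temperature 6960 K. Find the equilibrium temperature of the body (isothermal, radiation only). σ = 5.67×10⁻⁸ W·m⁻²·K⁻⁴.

The star's surface emits σT_*⁴; at distance d the flux is S = σT_*⁴(R_*/d)².
S = 5.67×10⁻⁸·(6960)⁴·(2.11×10⁸/1.69×10¹⁰)² = 20740 W/m².
For an isothermal sphere T⁴ = (1−a)S/(4σ) = 9.145×10¹⁰ K⁴.

T ≈ 550 K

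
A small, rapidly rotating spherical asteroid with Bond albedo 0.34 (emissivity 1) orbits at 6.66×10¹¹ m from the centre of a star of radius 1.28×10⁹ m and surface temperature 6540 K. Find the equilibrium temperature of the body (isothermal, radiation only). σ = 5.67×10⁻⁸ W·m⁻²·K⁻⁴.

T ≈ 183 K

The star's surface emits σT_*⁴; at distance d the flux is S = σT_*⁴(R_*/d)².
S = 5.67×10⁻⁸·(6540)⁴·(1.28×10⁹/6.66×10¹¹)² = 383.1 W/m².
For an isothermal sphere T⁴ = (1−a)S/(4σ) = 1.115×10⁹ K⁴.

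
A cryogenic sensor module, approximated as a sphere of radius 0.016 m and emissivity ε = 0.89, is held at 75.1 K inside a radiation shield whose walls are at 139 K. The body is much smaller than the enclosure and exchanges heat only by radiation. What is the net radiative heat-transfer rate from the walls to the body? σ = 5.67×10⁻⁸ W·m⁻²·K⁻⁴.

For a small grey body in a large enclosure: P_net = εσA(T_body⁴ − T_wall⁴).
A = 4πr² = 0.003217 m²; T_body⁴ − T_wall⁴ = 3.181×10⁷ − 3.733×10⁸ = -3.415×10⁸ K⁴.
|P_net| = 0.89·5.67×10⁻⁸·0.003217·3.415×10⁸.

P_net ≈ 0.0554 W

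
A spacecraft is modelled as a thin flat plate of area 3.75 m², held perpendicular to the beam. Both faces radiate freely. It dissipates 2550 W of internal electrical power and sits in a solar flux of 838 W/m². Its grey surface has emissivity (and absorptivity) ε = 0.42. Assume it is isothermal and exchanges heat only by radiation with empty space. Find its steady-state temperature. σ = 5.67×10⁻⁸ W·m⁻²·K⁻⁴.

T ≈ 384 K

At steady state, absorbed solar power + internal power = radiated power.
Absorbed: α·S·A_cross = 0.42·838·3.750 = 1320 W (cross-section A).
Total input = 1320 + 2550 = 3870 W.
Radiated: εσ·A_surf·T⁴ with A_surf = 2A = 7.500 m².
T⁴ = 3870/(0.42·5.67×10⁻⁸·7.500) = 2.167×10¹⁰ K⁴.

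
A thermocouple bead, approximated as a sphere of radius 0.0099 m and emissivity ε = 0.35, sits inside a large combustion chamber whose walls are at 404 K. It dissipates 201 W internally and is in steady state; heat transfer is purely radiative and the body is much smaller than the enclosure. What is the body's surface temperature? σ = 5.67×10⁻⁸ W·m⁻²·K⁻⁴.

For a small grey body in a large enclosure, net radiated power = εσA(T⁴ − T_w⁴).
Steady state: P = εσA(T⁴ − T_w⁴) with A = 4πr² = 0.001232 m².
T⁴ = P/(εσA) + T_w⁴ = 201/(0.35·5.67×10⁻⁸·0.001232) + (404)⁴
    = 8.224×10¹² + 2.664×10¹⁰ = 8.250×10¹² K⁴.

T ≈ 1690 K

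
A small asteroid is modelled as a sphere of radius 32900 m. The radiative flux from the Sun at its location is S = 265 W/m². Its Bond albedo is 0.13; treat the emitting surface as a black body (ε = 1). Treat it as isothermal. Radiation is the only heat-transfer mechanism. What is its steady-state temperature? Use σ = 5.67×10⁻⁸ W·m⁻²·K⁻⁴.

T ≈ 179 K

At equilibrium, absorbed power = emitted power.
Absorbing cross-section = πr² = 3.400×10⁹ m²; emitting surface = 4πr² = 1.360×10¹⁰ m² (ratio 4).
(1−a)S·A_cross = εσ·A_surf·T⁴  ⇒  T⁴ = (1−a)S/(4σ).
T⁴ = 0.870·265/(4·5.67×10⁻⁸) = 1.017×10⁹ K⁴.
T = (1.017×10⁹)^(1/4).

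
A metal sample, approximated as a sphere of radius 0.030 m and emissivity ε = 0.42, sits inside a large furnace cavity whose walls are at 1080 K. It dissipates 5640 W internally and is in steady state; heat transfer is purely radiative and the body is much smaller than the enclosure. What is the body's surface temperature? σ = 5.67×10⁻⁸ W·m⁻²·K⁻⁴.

For a small grey body in a large enclosure, net radiated power = εσA(T⁴ − T_w⁴).
Steady state: P = εσA(T⁴ − T_w⁴) with A = 4πr² = 0.01131 m².
T⁴ = P/(εσA) + T_w⁴ = 5640/(0.42·5.67×10⁻⁸·0.01131) + (1080)⁴
    = 2.094×10¹³ + 1.360×10¹² = 2.230×10¹³ K⁴.

T ≈ 2170 K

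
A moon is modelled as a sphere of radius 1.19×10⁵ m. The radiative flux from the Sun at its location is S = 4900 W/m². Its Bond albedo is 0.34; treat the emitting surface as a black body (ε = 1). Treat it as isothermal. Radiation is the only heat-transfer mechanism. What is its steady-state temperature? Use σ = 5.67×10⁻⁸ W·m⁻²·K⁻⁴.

At equilibrium, absorbed power = emitted power.
Absorbing cross-section = πr² = 4.449×10¹⁰ m²; emitting surface = 4πr² = 1.780×10¹¹ m² (ratio 4).
(1−a)S·A_cross = εσ·A_surf·T⁴  ⇒  T⁴ = (1−a)S/(4σ).
T⁴ = 0.660·4900/(4·5.67×10⁻⁸) = 1.426×10¹⁰ K⁴.
T = (1.426×10¹⁰)^(1/4).

T ≈ 346 K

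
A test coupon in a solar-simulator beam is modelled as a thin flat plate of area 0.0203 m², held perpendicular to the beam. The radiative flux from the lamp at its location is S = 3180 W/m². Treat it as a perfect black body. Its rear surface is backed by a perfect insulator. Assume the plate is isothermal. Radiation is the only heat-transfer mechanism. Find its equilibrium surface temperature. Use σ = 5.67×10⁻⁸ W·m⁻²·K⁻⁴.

At equilibrium, absorbed power = emitted power.
Absorbing cross-section = A = 0.02030 m²; emitting surface = A = 0.02030 m² (ratio 1).
S·A_cross = εσ·A_surf·T⁴  ⇒  T⁴ = S/(1σ).
T⁴ = 1.00·3180/(1·5.67×10⁻⁸) = 5.608×10¹⁰ K⁴.
T = (5.608×10¹⁰)^(1/4).

T ≈ 487 K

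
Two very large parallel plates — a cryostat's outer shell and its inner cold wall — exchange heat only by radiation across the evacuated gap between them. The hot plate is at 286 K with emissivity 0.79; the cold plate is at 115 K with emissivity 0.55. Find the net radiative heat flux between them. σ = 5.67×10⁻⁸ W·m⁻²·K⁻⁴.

q ≈ 177 W/m²

For two infinite grey parallel plates, q = σ(T₁⁴ − T₂⁴)/(1/ε₁ + 1/ε₂ − 1).
T₁⁴ − T₂⁴ = 6.691×10⁹ − 1.749×10⁸ = 6.516×10⁹ K⁴.
1/ε₁ + 1/ε₂ − 1 = 1.266 + 1.818 − 1 = 2.084.
q = 5.67×10⁻⁸ × 6.516×10⁹ / 2.084.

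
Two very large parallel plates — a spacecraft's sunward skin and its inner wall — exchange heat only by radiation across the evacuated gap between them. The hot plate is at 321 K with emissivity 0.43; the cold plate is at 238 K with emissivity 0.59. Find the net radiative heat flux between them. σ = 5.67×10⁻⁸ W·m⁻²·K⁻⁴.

q ≈ 139 W/m²

For two infinite grey parallel plates, q = σ(T₁⁴ − T₂⁴)/(1/ε₁ + 1/ε₂ − 1).
T₁⁴ − T₂⁴ = 1.062×10¹⁰ − 3.209×10⁹ = 7.409×10⁹ K⁴.
1/ε₁ + 1/ε₂ − 1 = 2.326 + 1.695 − 1 = 3.020.
q = 5.67×10⁻⁸ × 7.409×10⁹ / 3.020.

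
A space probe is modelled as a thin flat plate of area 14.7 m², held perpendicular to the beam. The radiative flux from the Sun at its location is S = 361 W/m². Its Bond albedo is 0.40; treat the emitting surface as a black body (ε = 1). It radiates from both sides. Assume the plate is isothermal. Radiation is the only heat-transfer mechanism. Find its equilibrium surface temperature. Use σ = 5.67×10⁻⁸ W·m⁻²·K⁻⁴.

T ≈ 209 K

At equilibrium, absorbed power = emitted power.
Absorbing cross-section = A = 14.70 m²; emitting surface = 2A = 29.40 m² (ratio 2).
(1−a)S·A_cross = εσ·A_surf·T⁴  ⇒  T⁴ = (1−a)S/(2σ).
T⁴ = 0.600·361/(2·5.67×10⁻⁸) = 1.910×10⁹ K⁴.
T = (1.910×10⁹)^(1/4).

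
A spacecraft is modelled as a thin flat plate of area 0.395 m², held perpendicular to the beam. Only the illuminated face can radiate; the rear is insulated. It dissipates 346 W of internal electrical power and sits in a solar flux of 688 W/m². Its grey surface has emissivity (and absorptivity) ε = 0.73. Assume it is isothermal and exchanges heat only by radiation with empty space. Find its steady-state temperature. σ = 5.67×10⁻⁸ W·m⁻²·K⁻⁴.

At steady state, absorbed solar power + internal power = radiated power.
Absorbed: α·S·A_cross = 0.73·688·0.3950 = 198.4 W (cross-section A).
Total input = 198.4 + 346 = 544.4 W.
Radiated: εσ·A_surf·T⁴ with A_surf = A = 0.3950 m².
T⁴ = 544.4/(0.73·5.67×10⁻⁸·0.3950) = 3.330×10¹⁰ K⁴.

T ≈ 427 K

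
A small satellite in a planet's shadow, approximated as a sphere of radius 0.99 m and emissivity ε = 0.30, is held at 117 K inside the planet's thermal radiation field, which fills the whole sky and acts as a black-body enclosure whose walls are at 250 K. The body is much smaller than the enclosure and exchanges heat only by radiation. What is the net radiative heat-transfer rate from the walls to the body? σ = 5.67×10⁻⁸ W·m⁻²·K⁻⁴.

P_net ≈ 779 W

For a small grey body in a large enclosure: P_net = εσA(T_body⁴ − T_wall⁴).
A = 4πr² = 12.32 m²; T_body⁴ − T_wall⁴ = 1.874×10⁸ − 3.906×10⁹ = -3.719×10⁹ K⁴.
|P_net| = 0.30·5.67×10⁻⁸·12.32·3.719×10⁹.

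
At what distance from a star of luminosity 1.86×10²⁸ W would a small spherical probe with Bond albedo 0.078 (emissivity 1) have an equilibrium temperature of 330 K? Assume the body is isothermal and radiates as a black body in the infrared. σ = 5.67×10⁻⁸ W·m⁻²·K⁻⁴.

For an isothermal black-emitting sphere, (1−a)S·πr² = σ·4πr²·T⁴ ⇒ S = 4σT⁴/(1−a).
S = 4·5.67×10⁻⁸·(330)⁴/0.922 = 2917 W/m².
Flux falls as S = L/(4πd²), so d = √(L/(4πS)) = √(1.86×10²⁸/(4π·2917)).

d ≈ 7.12×10¹¹ m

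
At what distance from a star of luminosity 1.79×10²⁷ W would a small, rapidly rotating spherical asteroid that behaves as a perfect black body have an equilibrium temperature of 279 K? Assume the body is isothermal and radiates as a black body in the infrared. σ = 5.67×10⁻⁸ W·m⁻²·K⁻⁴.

d ≈ 3.22×10¹¹ m

For an isothermal black-emitting sphere, (1−a)S·πr² = σ·4πr²·T⁴ ⇒ S = 4σT⁴/(1−a).
S = 4·5.67×10⁻⁸·(279)⁴/1.00 = 1374 W/m².
Flux falls as S = L/(4πd²), so d = √(L/(4πS)) = √(1.79×10²⁷/(4π·1374)).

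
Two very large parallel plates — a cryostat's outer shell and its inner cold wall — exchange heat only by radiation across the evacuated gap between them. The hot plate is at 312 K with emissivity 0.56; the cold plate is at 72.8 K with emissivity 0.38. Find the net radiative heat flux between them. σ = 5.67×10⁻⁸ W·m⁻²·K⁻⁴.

For two infinite grey parallel plates, q = σ(T₁⁴ − T₂⁴)/(1/ε₁ + 1/ε₂ − 1).
T₁⁴ − T₂⁴ = 9.476×10⁹ − 2.809×10⁷ = 9.448×10⁹ K⁴.
1/ε₁ + 1/ε₂ − 1 = 1.786 + 2.632 − 1 = 3.417.
q = 5.67×10⁻⁸ × 9.448×10⁹ / 3.417.

q ≈ 157 W/m²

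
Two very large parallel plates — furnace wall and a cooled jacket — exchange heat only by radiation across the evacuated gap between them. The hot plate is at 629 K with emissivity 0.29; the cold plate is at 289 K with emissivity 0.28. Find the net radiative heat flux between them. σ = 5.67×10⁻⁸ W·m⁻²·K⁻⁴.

For two infinite grey parallel plates, q = σ(T₁⁴ − T₂⁴)/(1/ε₁ + 1/ε₂ − 1).
T₁⁴ − T₂⁴ = 1.565×10¹¹ − 6.976×10⁹ = 1.496×10¹¹ K⁴.
1/ε₁ + 1/ε₂ − 1 = 3.448 + 3.571 − 1 = 6.020.
q = 5.67×10⁻⁸ × 1.496×10¹¹ / 6.020.

q ≈ 1410 W/m²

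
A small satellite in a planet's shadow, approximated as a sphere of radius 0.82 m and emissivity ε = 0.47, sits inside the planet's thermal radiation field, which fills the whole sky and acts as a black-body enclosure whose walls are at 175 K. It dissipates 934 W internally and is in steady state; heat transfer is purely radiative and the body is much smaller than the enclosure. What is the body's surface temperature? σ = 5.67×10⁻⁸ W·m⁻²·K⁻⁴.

For a small grey body in a large enclosure, net radiated power = εσA(T⁴ − T_w⁴).
Steady state: P = εσA(T⁴ − T_w⁴) with A = 4πr² = 8.450 m².
T⁴ = P/(εσA) + T_w⁴ = 934/(0.47·5.67×10⁻⁸·8.450) + (175)⁴
    = 4.148×10⁹ + 9.379×10⁸ = 5.086×10⁹ K⁴.

T ≈ 267 K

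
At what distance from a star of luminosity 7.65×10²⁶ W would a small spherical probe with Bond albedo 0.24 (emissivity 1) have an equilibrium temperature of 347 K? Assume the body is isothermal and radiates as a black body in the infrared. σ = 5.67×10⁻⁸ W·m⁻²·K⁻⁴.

For an isothermal black-emitting sphere, (1−a)S·πr² = σ·4πr²·T⁴ ⇒ S = 4σT⁴/(1−a).
S = 4·5.67×10⁻⁸·(347)⁴/0.760 = 4327 W/m².
Flux falls as S = L/(4πd²), so d = √(L/(4πS)) = √(7.65×10²⁶/(4π·4327)).

d ≈ 1.19×10¹¹ m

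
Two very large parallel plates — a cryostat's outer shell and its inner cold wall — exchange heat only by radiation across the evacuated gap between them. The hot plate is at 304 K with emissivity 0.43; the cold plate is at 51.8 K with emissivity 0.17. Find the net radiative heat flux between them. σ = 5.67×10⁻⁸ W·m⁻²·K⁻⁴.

q ≈ 67.1 W/m²

For two infinite grey parallel plates, q = σ(T₁⁴ − T₂⁴)/(1/ε₁ + 1/ε₂ − 1).
T₁⁴ − T₂⁴ = 8.541×10⁹ − 7.200×10⁶ = 8.534×10⁹ K⁴.
1/ε₁ + 1/ε₂ − 1 = 2.326 + 5.882 − 1 = 7.208.
q = 5.67×10⁻⁸ × 8.534×10⁹ / 7.208.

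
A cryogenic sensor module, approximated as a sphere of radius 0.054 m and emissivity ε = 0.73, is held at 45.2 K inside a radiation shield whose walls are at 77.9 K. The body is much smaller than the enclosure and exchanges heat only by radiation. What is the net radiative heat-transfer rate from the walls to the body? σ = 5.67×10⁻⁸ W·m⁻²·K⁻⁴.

For a small grey body in a large enclosure: P_net = εσA(T_body⁴ − T_wall⁴).
A = 4πr² = 0.03664 m²; T_body⁴ − T_wall⁴ = 4.174×10⁶ − 3.683×10⁷ = -3.265×10⁷ K⁴.
|P_net| = 0.73·5.67×10⁻⁸·0.03664·3.265×10⁷.

P_net ≈ 0.0495 W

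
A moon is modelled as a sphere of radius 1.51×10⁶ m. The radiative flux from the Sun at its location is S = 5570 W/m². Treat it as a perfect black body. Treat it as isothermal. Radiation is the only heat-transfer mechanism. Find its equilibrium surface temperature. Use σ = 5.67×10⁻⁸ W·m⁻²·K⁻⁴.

At equilibrium, absorbed power = emitted power.
Absorbing cross-section = πr² = 7.163×10¹² m²; emitting surface = 4πr² = 2.865×10¹³ m² (ratio 4).
S·A_cross = εσ·A_surf·T⁴  ⇒  T⁴ = S/(4σ).
T⁴ = 1.00·5570/(4·5.67×10⁻⁸) = 2.456×10¹⁰ K⁴.
T = (2.456×10¹⁰)^(1/4).

T ≈ 396 K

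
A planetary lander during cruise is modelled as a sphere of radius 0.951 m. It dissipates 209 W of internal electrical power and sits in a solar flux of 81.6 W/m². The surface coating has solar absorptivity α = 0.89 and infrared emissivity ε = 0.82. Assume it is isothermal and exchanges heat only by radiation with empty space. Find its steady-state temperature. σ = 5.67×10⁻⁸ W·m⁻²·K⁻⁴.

T ≈ 167 K

At steady state, absorbed solar power + internal power = radiated power.
Absorbed: α·S·A_cross = 0.89·81.6·2.841 = 206.3 W (cross-section πr²).
Total input = 206.3 + 209 = 415.3 W.
Radiated: εσ·A_surf·T⁴ with A_surf = 4πr² = 11.37 m².
T⁴ = 415.3/(0.82·5.67×10⁻⁸·11.37) = 7.860×10⁸ K⁴.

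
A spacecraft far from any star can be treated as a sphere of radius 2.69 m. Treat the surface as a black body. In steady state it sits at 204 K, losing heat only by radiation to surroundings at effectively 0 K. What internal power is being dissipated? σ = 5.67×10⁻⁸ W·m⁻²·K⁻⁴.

Steady state: P = εσA T⁴.
A = 4πr² = 90.93 m²; T⁴ = (204)⁴ = 1.732×10⁹ K⁴.
P = 1.0 × 5.67×10⁻⁸ × 90.93 × 1.732×10⁹.

P ≈ 8930 W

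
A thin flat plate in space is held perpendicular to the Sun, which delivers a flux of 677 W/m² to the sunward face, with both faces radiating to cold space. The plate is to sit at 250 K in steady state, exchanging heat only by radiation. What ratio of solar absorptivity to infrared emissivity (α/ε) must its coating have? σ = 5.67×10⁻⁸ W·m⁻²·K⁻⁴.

Balance: αS·A = εσ·2A·T⁴ ⇒ α/ε = 2σT⁴/S.
α/ε = 2·5.67×10⁻⁸·(250)⁴/677 = 2·5.67×10⁻⁸·3.906×10⁹/677.

α/ε ≈ 0.654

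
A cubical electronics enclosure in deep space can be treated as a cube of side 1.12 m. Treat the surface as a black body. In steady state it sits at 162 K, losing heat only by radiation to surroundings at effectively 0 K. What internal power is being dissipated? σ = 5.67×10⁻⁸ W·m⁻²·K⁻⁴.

P ≈ 294 W

Steady state: P = εσA T⁴.
A = 6L² = 7.526 m²; T⁴ = (162)⁴ = 6.887×10⁸ K⁴.
P = 1.0 × 5.67×10⁻⁸ × 7.526 × 6.887×10⁸.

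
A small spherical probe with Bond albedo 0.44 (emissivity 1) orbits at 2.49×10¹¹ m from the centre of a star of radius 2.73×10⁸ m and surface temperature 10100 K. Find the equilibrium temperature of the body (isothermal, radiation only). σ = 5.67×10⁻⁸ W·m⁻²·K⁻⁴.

The star's surface emits σT_*⁴; at distance d the flux is S = σT_*⁴(R_*/d)².
S = 5.67×10⁻⁸·(10100)⁴·(2.73×10⁸/2.49×10¹¹)² = 709.2 W/m².
For an isothermal sphere T⁴ = (1−a)S/(4σ) = 1.751×10⁹ K⁴.

T ≈ 205 K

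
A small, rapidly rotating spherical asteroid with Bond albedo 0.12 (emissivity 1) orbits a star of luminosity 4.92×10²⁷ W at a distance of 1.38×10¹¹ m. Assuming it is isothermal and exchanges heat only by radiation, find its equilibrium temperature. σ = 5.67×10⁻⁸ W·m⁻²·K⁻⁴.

T ≈ 531 K

First find the stellar flux at distance d: S = L/(4πd²) = 4.92×10²⁷/(4π·(1.38×10¹¹)²) = 20560 W/m².
For an isothermal sphere, absorbed (1−a)S·πr² = emitted σ·4πr²·T⁴, so T⁴ = (1−a)S/(4σ).
T⁴ = 0.880·20560/(4·5.67×10⁻⁸) = 7.977×10¹⁰ K⁴.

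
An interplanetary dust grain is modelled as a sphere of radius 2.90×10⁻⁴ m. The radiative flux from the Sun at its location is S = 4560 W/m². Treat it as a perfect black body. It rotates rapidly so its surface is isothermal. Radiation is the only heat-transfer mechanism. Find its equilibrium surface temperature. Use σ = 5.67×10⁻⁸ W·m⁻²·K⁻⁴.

T ≈ 377 K

At equilibrium, absorbed power = emitted power.
Absorbing cross-section = πr² = 2.642×10⁻⁷ m²; emitting surface = 4πr² = 1.057×10⁻⁶ m² (ratio 4).
S·A_cross = εσ·A_surf·T⁴  ⇒  T⁴ = S/(4σ).
T⁴ = 1.00·4560/(4·5.67×10⁻⁸) = 2.011×10¹⁰ K⁴.
T = (2.011×10¹⁰)^(1/4).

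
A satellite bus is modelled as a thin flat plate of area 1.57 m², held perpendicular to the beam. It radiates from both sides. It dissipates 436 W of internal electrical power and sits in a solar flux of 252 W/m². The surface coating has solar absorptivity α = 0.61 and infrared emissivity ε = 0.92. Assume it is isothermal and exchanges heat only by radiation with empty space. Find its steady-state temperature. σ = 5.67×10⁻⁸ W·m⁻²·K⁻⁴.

T ≈ 254 K

At steady state, absorbed solar power + internal power = radiated power.
Absorbed: α·S·A_cross = 0.61·252·1.570 = 241.3 W (cross-section A).
Total input = 241.3 + 436 = 677.3 W.
Radiated: εσ·A_surf·T⁴ with A_surf = 2A = 3.140 m².
T⁴ = 677.3/(0.92·5.67×10⁻⁸·3.140) = 4.135×10⁹ K⁴.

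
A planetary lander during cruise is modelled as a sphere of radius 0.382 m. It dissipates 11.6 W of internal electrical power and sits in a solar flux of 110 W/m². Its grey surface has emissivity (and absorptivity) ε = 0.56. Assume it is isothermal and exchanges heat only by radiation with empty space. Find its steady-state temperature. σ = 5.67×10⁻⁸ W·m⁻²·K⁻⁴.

At steady state, absorbed solar power + internal power = radiated power.
Absorbed: α·S·A_cross = 0.56·110·0.4584 = 28.24 W (cross-section πr²).
Total input = 28.24 + 11.6 = 39.84 W.
Radiated: εσ·A_surf·T⁴ with A_surf = 4πr² = 1.834 m².
T⁴ = 39.84/(0.56·5.67×10⁻⁸·1.834) = 6.842×10⁸ K⁴.

T ≈ 162 K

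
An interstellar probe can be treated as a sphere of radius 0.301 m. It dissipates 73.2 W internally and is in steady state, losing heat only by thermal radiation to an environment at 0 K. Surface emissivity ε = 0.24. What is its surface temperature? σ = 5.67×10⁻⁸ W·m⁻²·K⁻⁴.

T ≈ 262 K

Steady state: internal power = radiated power, P = εσA T⁴.
Radiating area A = 4πr² = 1.139 m².
T⁴ = P/(εσA) = 73.2/(0.24·5.67×10⁻⁸·1.139) = 4.725×10⁹ K⁴.
T = (4.725×10⁹)^(1/4).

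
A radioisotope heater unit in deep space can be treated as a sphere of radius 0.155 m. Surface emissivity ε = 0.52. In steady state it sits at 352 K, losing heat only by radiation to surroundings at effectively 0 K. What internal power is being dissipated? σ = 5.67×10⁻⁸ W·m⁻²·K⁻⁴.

P ≈ 137 W

Steady state: P = εσA T⁴.
A = 4πr² = 0.3019 m²; T⁴ = (352)⁴ = 1.535×10¹⁰ K⁴.
P = 0.52 × 5.67×10⁻⁸ × 0.3019 × 1.535×10¹⁰.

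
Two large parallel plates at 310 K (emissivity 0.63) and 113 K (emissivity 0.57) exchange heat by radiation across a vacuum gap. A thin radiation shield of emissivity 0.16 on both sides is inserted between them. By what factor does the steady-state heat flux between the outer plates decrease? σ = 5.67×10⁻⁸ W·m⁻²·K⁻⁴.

Without shield: q₀ = σΔ(T⁴)/(1/ε₁+1/ε₂−1) with denominator 2.342.
With shield the two gaps are in series; the resistances add: (1/ε₁+1/ε_s−1)+(1/ε_s+1/ε₂−1) = 6.837+7.004 = 13.84.
Heat-flux ratio q₀/q = 13.84/2.342.

factor ≈ 5.91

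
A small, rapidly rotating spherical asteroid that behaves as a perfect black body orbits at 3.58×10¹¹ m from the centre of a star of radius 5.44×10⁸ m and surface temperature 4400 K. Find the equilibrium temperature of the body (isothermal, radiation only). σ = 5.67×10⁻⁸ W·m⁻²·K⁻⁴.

T ≈ 121 K

The star's surface emits σT_*⁴; at distance d the flux is S = σT_*⁴(R_*/d)².
S = 5.67×10⁻⁸·(4400)⁴·(5.44×10⁸/3.58×10¹¹)² = 49.07 W/m².
For an isothermal sphere T⁴ = (1−a)S/(4σ) = 2.164×10⁸ K⁴.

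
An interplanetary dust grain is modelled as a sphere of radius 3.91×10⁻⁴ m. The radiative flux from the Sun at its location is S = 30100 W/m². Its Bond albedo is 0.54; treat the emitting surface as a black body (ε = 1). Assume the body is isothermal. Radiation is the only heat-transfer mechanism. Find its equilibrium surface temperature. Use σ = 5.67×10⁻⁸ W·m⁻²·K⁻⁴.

At equilibrium, absorbed power = emitted power.
Absorbing cross-section = πr² = 4.803×10⁻⁷ m²; emitting surface = 4πr² = 1.921×10⁻⁶ m² (ratio 4).
(1−a)S·A_cross = εσ·A_surf·T⁴  ⇒  T⁴ = (1−a)S/(4σ).
T⁴ = 0.460·30100/(4·5.67×10⁻⁸) = 6.105×10¹⁰ K⁴.
T = (6.105×10¹⁰)^(1/4).

T ≈ 497 K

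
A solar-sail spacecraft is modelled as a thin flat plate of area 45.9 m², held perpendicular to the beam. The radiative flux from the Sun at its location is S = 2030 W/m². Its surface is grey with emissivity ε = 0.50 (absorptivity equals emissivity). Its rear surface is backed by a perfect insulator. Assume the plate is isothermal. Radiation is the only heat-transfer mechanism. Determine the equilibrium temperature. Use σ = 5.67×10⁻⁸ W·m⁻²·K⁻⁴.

At equilibrium, absorbed power = emitted power.
Absorbing cross-section = A = 45.90 m²; emitting surface = A = 45.90 m² (ratio 1).
εS·A_cross = εσ·A_surf·T⁴  ⇒  T⁴ = S/(1σ)   (ε cancels).
T⁴ = 2030/(1·5.67×10⁻⁸) = 3.580×10¹⁰ K⁴.
T = (3.580×10¹⁰)^(1/4).

T ≈ 435 K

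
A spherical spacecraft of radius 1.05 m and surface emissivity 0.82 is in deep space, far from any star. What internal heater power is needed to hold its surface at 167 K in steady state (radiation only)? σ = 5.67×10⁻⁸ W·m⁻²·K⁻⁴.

P ≈ 501 W

P = εσ·4πr²·T⁴.
4πr² = 13.85 m²; T⁴ = 7.778×10⁸ K⁴.
P = 0.82·5.67×10⁻⁸·13.85·7.778×10⁸.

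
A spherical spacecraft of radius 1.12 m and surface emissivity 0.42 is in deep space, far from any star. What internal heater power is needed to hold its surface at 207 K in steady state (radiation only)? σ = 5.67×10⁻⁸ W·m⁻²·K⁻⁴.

P = εσ·4πr²·T⁴.
4πr² = 15.76 m²; T⁴ = 1.836×10⁹ K⁴.
P = 0.42·5.67×10⁻⁸·15.76·1.836×10⁹.

P ≈ 689 W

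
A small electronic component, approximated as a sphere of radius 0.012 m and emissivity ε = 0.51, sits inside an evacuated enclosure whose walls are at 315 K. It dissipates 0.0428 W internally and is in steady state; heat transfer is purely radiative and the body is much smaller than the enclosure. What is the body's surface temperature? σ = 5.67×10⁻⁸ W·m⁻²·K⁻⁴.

T ≈ 321 K

For a small grey body in a large enclosure, net radiated power = εσA(T⁴ − T_w⁴).
Steady state: P = εσA(T⁴ − T_w⁴) with A = 4πr² = 0.001810 m².
T⁴ = P/(εσA) + T_w⁴ = 0.0428/(0.51·5.67×10⁻⁸·0.001810) + (315)⁴
    = 8.179×10⁸ + 9.846×10⁹ = 1.066×10¹⁰ K⁴.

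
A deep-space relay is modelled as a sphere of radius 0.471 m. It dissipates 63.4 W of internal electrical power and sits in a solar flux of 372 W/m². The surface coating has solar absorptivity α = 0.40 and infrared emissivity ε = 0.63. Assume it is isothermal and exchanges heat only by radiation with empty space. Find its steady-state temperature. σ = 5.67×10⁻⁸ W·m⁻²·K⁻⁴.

T ≈ 202 K

At steady state, absorbed solar power + internal power = radiated power.
Absorbed: α·S·A_cross = 0.40·372·0.6969 = 103.7 W (cross-section πr²).
Total input = 103.7 + 63.4 = 167.1 W.
Radiated: εσ·A_surf·T⁴ with A_surf = 4πr² = 2.788 m².
T⁴ = 167.1/(0.63·5.67×10⁻⁸·2.788) = 1.678×10⁹ K⁴.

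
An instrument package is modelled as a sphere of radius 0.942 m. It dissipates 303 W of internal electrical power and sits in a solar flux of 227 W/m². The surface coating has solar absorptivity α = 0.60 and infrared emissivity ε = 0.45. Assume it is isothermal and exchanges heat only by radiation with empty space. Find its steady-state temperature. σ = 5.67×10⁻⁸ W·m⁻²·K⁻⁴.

At steady state, absorbed solar power + internal power = radiated power.
Absorbed: α·S·A_cross = 0.60·227·2.788 = 379.7 W (cross-section πr²).
Total input = 379.7 + 303 = 682.7 W.
Radiated: εσ·A_surf·T⁴ with A_surf = 4πr² = 11.15 m².
T⁴ = 682.7/(0.45·5.67×10⁻⁸·11.15) = 2.399×10⁹ K⁴.

T ≈ 221 K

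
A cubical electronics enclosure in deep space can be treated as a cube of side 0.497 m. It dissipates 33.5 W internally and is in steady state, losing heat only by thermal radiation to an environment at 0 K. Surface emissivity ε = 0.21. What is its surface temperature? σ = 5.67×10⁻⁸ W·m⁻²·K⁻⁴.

T ≈ 209 K

Steady state: internal power = radiated power, P = εσA T⁴.
Radiating area A = 6L² = 1.482 m².
T⁴ = P/(εσA) = 33.5/(0.21·5.67×10⁻⁸·1.482) = 1.898×10⁹ K⁴.
T = (1.898×10⁹)^(1/4).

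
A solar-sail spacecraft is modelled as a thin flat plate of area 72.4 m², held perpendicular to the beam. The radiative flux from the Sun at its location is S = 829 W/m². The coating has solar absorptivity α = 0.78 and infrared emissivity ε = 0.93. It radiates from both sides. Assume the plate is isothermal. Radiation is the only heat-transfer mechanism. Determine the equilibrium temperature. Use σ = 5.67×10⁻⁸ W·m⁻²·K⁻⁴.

T ≈ 280 K

At equilibrium, absorbed power = emitted power.
Absorbing cross-section = A = 72.40 m²; emitting surface = 2A = 144.8 m² (ratio 2).
αS·A_cross = εσ·A_surf·T⁴  ⇒  T⁴ = αS/(ε·2σ).
T⁴ = 0.780·829/(0.93·2·5.67×10⁻⁸) = 6.131×10⁹ K⁴.
T = (6.131×10⁹)^(1/4).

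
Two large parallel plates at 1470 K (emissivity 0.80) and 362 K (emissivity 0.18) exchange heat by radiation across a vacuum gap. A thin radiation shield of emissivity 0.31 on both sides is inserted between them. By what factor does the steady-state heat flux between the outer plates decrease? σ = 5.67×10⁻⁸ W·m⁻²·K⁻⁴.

Without shield: q₀ = σΔ(T⁴)/(1/ε₁+1/ε₂−1) with denominator 5.806.
With shield the two gaps are in series; the resistances add: (1/ε₁+1/ε_s−1)+(1/ε_s+1/ε₂−1) = 3.476+7.781 = 11.26.
Heat-flux ratio q₀/q = 11.26/5.806.

factor ≈ 1.94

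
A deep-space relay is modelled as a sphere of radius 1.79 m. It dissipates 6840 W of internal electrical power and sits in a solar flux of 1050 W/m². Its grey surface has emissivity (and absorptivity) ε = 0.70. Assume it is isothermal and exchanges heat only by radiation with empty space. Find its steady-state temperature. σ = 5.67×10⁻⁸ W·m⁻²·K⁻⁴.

At steady state, absorbed solar power + internal power = radiated power.
Absorbed: α·S·A_cross = 0.70·1050·10.07 = 7398 W (cross-section πr²).
Total input = 7398 + 6840 = 14240 W.
Radiated: εσ·A_surf·T⁴ with A_surf = 4πr² = 40.26 m².
T⁴ = 14240/(0.70·5.67×10⁻⁸·40.26) = 8.910×10⁹ K⁴.

T ≈ 307 K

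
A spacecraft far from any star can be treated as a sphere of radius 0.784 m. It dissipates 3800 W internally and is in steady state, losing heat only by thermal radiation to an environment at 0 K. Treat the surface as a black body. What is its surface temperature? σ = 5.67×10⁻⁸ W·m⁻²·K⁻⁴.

Steady state: internal power = radiated power, P = εσA T⁴.
Radiating area A = 4πr² = 7.724 m².
T⁴ = P/(εσA) = 3800/(1.0·5.67×10⁻⁸·7.724) = 8.677×10⁹ K⁴.
T = (8.677×10⁹)^(1/4).

T ≈ 305 K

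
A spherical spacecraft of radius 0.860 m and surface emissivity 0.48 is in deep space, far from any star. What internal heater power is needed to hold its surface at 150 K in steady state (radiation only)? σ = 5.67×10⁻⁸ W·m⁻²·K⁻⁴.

P = εσ·4πr²·T⁴.
4πr² = 9.294 m²; T⁴ = 5.062×10⁸ K⁴.
P = 0.48·5.67×10⁻⁸·9.294·5.062×10⁸.

P ≈ 128 W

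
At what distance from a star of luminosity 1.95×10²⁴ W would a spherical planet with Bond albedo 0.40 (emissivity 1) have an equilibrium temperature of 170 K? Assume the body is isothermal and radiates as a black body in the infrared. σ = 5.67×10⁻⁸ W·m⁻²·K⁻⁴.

d ≈ 2.22×10¹⁰ m

For an isothermal black-emitting sphere, (1−a)S·πr² = σ·4πr²·T⁴ ⇒ S = 4σT⁴/(1−a).
S = 4·5.67×10⁻⁸·(170)⁴/0.600 = 315.7 W/m².
Flux falls as S = L/(4πd²), so d = √(L/(4πS)) = √(1.95×10²⁴/(4π·315.7)).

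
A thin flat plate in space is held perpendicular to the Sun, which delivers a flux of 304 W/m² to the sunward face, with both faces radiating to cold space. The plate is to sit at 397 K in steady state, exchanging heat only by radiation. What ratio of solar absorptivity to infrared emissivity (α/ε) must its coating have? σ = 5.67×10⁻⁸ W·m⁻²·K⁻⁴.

α/ε ≈ 9.27

Balance: αS·A = εσ·2A·T⁴ ⇒ α/ε = 2σT⁴/S.
α/ε = 2·5.67×10⁻⁸·(397)⁴/304 = 2·5.67×10⁻⁸·2.484×10¹⁰/304.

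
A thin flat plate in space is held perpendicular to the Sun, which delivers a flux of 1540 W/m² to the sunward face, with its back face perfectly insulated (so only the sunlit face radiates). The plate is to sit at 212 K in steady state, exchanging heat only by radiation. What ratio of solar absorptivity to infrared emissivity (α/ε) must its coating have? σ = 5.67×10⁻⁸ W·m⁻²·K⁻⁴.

Balance: αS·A = εσ·1A·T⁴ ⇒ α/ε = σT⁴/S.
α/ε = 5.67×10⁻⁸·(212)⁴/1540 = 5.67×10⁻⁸·2.020×10⁹/1540.

α/ε ≈ 0.0744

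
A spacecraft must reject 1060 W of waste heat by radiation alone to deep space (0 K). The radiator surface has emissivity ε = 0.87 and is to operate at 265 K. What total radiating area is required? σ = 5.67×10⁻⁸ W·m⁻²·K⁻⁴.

A ≈ 4.36 m²

P = εσA T⁴ ⇒ A = P/(εσT⁴).
T⁴ = 4.932×10⁹ K⁴.
A = 1060/(0.87 × 5.67×10⁻⁸ × 4.932×10⁹).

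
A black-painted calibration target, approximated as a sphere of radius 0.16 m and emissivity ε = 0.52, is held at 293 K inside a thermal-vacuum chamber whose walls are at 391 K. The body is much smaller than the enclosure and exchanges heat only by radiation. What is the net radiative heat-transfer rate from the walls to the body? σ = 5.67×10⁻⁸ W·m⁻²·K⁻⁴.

For a small grey body in a large enclosure: P_net = εσA(T_body⁴ − T_wall⁴).
A = 4πr² = 0.3217 m²; T_body⁴ − T_wall⁴ = 7.370×10⁹ − 2.337×10¹⁰ = -1.600×10¹⁰ K⁴.
|P_net| = 0.52·5.67×10⁻⁸·0.3217·1.600×10¹⁰.

P_net ≈ 152 W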